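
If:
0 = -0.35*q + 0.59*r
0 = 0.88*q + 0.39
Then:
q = -0.44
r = -0.26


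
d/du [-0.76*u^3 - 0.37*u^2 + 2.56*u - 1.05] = -2.28*u^2 - 0.74*u + 2.56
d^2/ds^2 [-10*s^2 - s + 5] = -20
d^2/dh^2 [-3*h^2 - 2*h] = -6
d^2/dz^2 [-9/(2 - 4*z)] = 36/(2*z - 1)^3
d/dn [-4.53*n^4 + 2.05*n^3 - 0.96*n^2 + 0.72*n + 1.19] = -18.12*n^3 + 6.15*n^2 - 1.92*n + 0.72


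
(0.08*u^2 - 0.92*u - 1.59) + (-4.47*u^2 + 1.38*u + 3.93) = -4.39*u^2 + 0.46*u + 2.34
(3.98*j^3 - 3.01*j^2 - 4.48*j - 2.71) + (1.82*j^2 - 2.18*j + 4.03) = 3.98*j^3 - 1.19*j^2 - 6.66*j + 1.32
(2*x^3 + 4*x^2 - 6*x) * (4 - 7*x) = -14*x^4 - 20*x^3 + 58*x^2 - 24*x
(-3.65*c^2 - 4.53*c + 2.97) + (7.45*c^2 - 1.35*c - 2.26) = 3.8*c^2 - 5.88*c + 0.71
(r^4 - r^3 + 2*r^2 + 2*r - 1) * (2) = 2*r^4 - 2*r^3 + 4*r^2 + 4*r - 2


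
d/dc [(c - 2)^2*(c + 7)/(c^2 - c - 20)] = (c - 2)*(3*(-c - 4)*(-c^2 + c + 20) - (c - 2)*(c + 7)*(2*c - 1))/(-c^2 + c + 20)^2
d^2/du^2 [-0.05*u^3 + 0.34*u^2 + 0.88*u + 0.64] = 0.68 - 0.3*u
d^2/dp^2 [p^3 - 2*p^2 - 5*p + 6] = 6*p - 4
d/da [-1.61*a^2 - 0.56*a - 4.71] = -3.22*a - 0.56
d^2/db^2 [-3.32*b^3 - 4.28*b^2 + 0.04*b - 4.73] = -19.92*b - 8.56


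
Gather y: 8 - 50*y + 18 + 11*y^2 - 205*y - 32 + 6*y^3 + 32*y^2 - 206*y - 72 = 6*y^3 + 43*y^2 - 461*y - 78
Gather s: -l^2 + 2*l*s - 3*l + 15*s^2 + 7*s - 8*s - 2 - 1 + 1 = -l^2 - 3*l + 15*s^2 + s*(2*l - 1) - 2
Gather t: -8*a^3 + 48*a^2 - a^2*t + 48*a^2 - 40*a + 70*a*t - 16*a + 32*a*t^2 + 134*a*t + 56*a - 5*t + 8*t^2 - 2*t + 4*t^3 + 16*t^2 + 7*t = -8*a^3 + 96*a^2 + 4*t^3 + t^2*(32*a + 24) + t*(-a^2 + 204*a)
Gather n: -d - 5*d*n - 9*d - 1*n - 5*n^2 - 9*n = -10*d - 5*n^2 + n*(-5*d - 10)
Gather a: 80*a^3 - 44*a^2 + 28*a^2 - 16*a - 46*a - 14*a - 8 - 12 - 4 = 80*a^3 - 16*a^2 - 76*a - 24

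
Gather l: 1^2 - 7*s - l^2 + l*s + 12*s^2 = -l^2 + l*s + 12*s^2 - 7*s + 1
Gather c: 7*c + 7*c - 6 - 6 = 14*c - 12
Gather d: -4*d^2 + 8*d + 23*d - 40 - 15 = -4*d^2 + 31*d - 55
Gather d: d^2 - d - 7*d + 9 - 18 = d^2 - 8*d - 9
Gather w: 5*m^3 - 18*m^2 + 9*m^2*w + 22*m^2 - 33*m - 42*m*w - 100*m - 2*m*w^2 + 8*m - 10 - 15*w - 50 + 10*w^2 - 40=5*m^3 + 4*m^2 - 125*m + w^2*(10 - 2*m) + w*(9*m^2 - 42*m - 15) - 100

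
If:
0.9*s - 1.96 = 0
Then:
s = 2.18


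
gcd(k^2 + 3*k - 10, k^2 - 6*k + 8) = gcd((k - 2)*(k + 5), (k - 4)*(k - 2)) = k - 2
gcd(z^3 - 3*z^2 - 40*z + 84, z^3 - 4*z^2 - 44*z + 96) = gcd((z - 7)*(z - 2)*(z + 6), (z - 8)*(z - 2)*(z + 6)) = z^2 + 4*z - 12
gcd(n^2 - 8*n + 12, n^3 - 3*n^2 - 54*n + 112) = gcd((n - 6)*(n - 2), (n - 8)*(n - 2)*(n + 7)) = n - 2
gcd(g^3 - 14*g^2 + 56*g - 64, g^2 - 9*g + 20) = g - 4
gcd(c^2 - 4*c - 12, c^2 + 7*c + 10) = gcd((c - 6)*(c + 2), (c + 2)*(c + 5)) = c + 2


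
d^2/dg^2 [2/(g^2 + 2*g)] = 4*(-g*(g + 2) + 4*(g + 1)^2)/(g^3*(g + 2)^3)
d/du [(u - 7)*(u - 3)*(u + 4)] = 3*u^2 - 12*u - 19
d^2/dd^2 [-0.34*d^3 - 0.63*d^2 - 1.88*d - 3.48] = -2.04*d - 1.26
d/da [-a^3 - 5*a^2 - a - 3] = -3*a^2 - 10*a - 1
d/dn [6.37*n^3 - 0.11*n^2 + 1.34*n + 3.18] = 19.11*n^2 - 0.22*n + 1.34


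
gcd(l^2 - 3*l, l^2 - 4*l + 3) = l - 3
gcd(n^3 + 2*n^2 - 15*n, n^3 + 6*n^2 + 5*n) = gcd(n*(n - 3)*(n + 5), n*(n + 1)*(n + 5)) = n^2 + 5*n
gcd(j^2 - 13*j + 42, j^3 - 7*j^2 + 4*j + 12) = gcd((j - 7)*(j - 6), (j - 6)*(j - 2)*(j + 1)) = j - 6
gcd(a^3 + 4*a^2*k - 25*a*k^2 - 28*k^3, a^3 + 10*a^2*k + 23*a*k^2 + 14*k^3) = a^2 + 8*a*k + 7*k^2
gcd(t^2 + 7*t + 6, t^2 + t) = t + 1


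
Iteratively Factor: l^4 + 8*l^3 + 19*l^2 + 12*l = (l + 4)*(l^3 + 4*l^2 + 3*l) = (l + 3)*(l + 4)*(l^2 + l) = (l + 1)*(l + 3)*(l + 4)*(l)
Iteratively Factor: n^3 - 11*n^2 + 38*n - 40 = (n - 5)*(n^2 - 6*n + 8) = (n - 5)*(n - 4)*(n - 2)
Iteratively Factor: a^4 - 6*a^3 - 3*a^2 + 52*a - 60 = (a - 2)*(a^3 - 4*a^2 - 11*a + 30) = (a - 2)*(a + 3)*(a^2 - 7*a + 10) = (a - 2)^2*(a + 3)*(a - 5)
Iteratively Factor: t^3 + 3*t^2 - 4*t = (t - 1)*(t^2 + 4*t) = (t - 1)*(t + 4)*(t)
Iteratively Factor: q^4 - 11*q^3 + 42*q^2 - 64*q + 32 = (q - 1)*(q^3 - 10*q^2 + 32*q - 32) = (q - 2)*(q - 1)*(q^2 - 8*q + 16) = (q - 4)*(q - 2)*(q - 1)*(q - 4)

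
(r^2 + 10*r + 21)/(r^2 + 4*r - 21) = (r + 3)/(r - 3)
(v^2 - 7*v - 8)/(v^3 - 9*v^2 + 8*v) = (v + 1)/(v*(v - 1))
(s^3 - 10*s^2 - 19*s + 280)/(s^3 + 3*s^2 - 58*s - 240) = (s - 7)/(s + 6)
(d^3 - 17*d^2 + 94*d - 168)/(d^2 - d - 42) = (d^2 - 10*d + 24)/(d + 6)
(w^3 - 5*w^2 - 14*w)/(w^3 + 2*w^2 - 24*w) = (w^2 - 5*w - 14)/(w^2 + 2*w - 24)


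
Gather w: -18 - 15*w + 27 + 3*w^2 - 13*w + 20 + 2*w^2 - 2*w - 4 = 5*w^2 - 30*w + 25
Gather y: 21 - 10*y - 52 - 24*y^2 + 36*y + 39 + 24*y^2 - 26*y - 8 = 0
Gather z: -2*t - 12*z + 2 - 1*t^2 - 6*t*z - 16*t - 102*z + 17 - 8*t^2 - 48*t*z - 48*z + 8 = -9*t^2 - 18*t + z*(-54*t - 162) + 27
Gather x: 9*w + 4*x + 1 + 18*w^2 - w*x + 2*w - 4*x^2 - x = 18*w^2 + 11*w - 4*x^2 + x*(3 - w) + 1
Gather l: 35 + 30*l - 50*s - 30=30*l - 50*s + 5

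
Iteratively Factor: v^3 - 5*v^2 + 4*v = (v - 1)*(v^2 - 4*v) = v*(v - 1)*(v - 4)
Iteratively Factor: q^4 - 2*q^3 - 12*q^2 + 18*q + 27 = (q + 1)*(q^3 - 3*q^2 - 9*q + 27) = (q + 1)*(q + 3)*(q^2 - 6*q + 9) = (q - 3)*(q + 1)*(q + 3)*(q - 3)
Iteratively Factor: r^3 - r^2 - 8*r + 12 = (r - 2)*(r^2 + r - 6) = (r - 2)*(r + 3)*(r - 2)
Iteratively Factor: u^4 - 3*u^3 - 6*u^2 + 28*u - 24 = (u + 3)*(u^3 - 6*u^2 + 12*u - 8) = (u - 2)*(u + 3)*(u^2 - 4*u + 4) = (u - 2)^2*(u + 3)*(u - 2)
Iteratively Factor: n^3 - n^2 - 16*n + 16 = (n + 4)*(n^2 - 5*n + 4) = (n - 4)*(n + 4)*(n - 1)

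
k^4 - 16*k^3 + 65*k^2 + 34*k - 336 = (k - 8)*(k - 7)*(k - 3)*(k + 2)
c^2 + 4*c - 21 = (c - 3)*(c + 7)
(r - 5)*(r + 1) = r^2 - 4*r - 5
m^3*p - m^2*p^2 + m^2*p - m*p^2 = m*(m - p)*(m*p + p)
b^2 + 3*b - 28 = (b - 4)*(b + 7)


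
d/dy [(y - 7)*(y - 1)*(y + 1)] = 3*y^2 - 14*y - 1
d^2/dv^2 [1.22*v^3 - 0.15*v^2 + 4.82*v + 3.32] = 7.32*v - 0.3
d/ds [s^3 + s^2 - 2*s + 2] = 3*s^2 + 2*s - 2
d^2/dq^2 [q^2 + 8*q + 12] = 2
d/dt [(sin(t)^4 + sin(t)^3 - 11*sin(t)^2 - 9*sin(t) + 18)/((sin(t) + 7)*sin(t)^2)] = (sin(t)^5 + 14*sin(t)^4 + 18*sin(t)^3 + 18*sin(t)^2 + 9*sin(t) - 252)*cos(t)/((sin(t) + 7)^2*sin(t)^3)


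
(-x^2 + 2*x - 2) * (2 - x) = x^3 - 4*x^2 + 6*x - 4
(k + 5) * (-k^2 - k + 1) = -k^3 - 6*k^2 - 4*k + 5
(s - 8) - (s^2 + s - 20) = 12 - s^2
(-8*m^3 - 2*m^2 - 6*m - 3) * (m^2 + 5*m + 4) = -8*m^5 - 42*m^4 - 48*m^3 - 41*m^2 - 39*m - 12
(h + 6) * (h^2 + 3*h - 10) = h^3 + 9*h^2 + 8*h - 60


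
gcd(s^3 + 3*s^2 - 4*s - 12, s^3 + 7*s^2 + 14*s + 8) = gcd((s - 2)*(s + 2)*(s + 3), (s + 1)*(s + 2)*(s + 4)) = s + 2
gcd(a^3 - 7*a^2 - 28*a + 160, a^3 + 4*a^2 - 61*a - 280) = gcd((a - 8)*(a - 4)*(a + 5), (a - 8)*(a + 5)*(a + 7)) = a^2 - 3*a - 40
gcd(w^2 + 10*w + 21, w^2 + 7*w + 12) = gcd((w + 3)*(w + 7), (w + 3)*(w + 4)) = w + 3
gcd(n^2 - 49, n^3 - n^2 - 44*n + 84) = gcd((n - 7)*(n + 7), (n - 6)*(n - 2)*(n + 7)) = n + 7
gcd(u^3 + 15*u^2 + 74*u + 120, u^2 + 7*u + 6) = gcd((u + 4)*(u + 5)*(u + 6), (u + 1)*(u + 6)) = u + 6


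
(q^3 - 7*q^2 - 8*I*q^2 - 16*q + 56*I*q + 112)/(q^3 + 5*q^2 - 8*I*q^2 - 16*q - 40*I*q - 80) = (q - 7)/(q + 5)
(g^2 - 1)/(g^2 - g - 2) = (g - 1)/(g - 2)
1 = 1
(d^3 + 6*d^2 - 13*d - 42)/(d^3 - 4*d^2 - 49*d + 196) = (d^2 - d - 6)/(d^2 - 11*d + 28)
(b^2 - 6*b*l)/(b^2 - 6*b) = (b - 6*l)/(b - 6)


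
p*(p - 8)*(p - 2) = p^3 - 10*p^2 + 16*p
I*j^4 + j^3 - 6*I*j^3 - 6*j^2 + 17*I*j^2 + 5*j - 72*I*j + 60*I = (j - 5)*(j - 4*I)*(j + 3*I)*(I*j - I)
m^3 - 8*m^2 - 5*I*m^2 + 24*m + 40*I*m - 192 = (m - 8)*(m - 8*I)*(m + 3*I)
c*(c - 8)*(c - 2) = c^3 - 10*c^2 + 16*c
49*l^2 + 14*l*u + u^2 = (7*l + u)^2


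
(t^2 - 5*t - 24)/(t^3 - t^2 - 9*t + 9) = (t - 8)/(t^2 - 4*t + 3)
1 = 1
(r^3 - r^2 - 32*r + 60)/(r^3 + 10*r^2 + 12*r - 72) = (r - 5)/(r + 6)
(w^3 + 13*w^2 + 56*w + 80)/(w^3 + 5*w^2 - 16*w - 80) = (w + 4)/(w - 4)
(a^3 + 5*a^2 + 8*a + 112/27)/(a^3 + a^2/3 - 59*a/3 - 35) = (9*a^2 + 24*a + 16)/(9*(a^2 - 2*a - 15))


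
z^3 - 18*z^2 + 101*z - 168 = (z - 8)*(z - 7)*(z - 3)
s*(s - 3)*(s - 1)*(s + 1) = s^4 - 3*s^3 - s^2 + 3*s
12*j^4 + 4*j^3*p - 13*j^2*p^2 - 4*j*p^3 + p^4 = (-6*j + p)*(-j + p)*(j + p)*(2*j + p)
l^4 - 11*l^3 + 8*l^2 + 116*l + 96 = (l - 8)*(l - 6)*(l + 1)*(l + 2)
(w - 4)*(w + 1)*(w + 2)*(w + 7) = w^4 + 6*w^3 - 17*w^2 - 78*w - 56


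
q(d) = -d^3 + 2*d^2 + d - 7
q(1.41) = -4.42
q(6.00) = -145.00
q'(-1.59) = -12.94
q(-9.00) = 875.00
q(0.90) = -5.21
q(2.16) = -5.59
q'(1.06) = 1.87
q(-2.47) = 17.80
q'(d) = -3*d^2 + 4*d + 1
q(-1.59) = 0.49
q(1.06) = -4.88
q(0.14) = -6.82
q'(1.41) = 0.68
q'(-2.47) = -27.18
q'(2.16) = -4.36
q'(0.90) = 2.17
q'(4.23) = -35.76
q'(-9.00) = -278.00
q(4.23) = -42.67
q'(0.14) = 1.50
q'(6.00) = -83.00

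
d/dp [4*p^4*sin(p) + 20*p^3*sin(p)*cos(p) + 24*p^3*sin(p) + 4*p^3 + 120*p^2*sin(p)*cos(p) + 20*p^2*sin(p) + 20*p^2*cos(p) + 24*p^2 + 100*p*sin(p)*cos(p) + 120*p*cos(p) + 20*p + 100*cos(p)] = 4*p^4*cos(p) + 16*p^3*sin(p) + 24*p^3*cos(p) + 20*p^3*cos(2*p) + 52*p^2*sin(p) + 30*p^2*sin(2*p) + 20*p^2*cos(p) + 120*p^2*cos(2*p) + 12*p^2 - 80*p*sin(p) + 120*p*sin(2*p) + 40*p*cos(p) + 100*p*cos(2*p) + 48*p - 100*sin(p) + 50*sin(2*p) + 120*cos(p) + 20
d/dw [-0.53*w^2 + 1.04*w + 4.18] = 1.04 - 1.06*w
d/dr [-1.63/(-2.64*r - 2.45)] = -4.3032/(2.64*r + 2.45)^2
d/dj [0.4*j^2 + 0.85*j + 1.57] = 0.8*j + 0.85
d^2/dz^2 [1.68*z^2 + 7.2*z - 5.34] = 3.36000000000000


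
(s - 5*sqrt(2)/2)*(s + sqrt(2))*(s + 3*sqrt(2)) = s^3 + 3*sqrt(2)*s^2/2 - 14*s - 15*sqrt(2)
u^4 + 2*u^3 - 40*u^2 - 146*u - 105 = (u - 7)*(u + 1)*(u + 3)*(u + 5)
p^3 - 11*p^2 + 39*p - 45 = (p - 5)*(p - 3)^2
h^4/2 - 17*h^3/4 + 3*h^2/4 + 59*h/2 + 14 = (h/2 + 1)*(h - 7)*(h - 4)*(h + 1/2)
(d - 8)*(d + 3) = d^2 - 5*d - 24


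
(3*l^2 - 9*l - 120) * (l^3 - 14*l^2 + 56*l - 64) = 3*l^5 - 51*l^4 + 174*l^3 + 984*l^2 - 6144*l + 7680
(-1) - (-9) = 8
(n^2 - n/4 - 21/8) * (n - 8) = n^3 - 33*n^2/4 - 5*n/8 + 21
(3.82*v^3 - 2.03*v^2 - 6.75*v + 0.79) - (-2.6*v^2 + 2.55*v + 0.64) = 3.82*v^3 + 0.57*v^2 - 9.3*v + 0.15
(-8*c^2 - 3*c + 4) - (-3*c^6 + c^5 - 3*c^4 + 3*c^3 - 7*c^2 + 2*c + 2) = 3*c^6 - c^5 + 3*c^4 - 3*c^3 - c^2 - 5*c + 2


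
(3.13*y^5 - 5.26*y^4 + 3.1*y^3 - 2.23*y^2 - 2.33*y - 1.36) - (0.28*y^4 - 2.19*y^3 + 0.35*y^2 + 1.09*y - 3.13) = 3.13*y^5 - 5.54*y^4 + 5.29*y^3 - 2.58*y^2 - 3.42*y + 1.77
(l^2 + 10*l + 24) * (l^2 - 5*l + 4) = l^4 + 5*l^3 - 22*l^2 - 80*l + 96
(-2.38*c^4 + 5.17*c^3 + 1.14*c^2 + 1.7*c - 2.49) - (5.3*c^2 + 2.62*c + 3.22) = -2.38*c^4 + 5.17*c^3 - 4.16*c^2 - 0.92*c - 5.71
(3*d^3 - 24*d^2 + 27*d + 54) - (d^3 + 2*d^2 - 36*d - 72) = 2*d^3 - 26*d^2 + 63*d + 126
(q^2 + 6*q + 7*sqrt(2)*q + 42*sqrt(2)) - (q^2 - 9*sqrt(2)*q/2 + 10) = 6*q + 23*sqrt(2)*q/2 - 10 + 42*sqrt(2)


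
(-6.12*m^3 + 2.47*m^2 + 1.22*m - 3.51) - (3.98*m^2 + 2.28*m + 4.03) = -6.12*m^3 - 1.51*m^2 - 1.06*m - 7.54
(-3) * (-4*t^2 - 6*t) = 12*t^2 + 18*t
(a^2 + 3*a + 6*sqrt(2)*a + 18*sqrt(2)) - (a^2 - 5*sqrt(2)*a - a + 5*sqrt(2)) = 4*a + 11*sqrt(2)*a + 13*sqrt(2)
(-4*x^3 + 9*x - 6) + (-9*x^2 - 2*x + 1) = -4*x^3 - 9*x^2 + 7*x - 5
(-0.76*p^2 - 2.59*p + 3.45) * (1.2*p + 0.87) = -0.912*p^3 - 3.7692*p^2 + 1.8867*p + 3.0015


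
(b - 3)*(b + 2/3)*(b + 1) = b^3 - 4*b^2/3 - 13*b/3 - 2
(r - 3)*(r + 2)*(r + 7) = r^3 + 6*r^2 - 13*r - 42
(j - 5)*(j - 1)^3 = j^4 - 8*j^3 + 18*j^2 - 16*j + 5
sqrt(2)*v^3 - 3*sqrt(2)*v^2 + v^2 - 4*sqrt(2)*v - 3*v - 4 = (v - 4)*(v + 1)*(sqrt(2)*v + 1)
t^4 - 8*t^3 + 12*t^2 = t^2*(t - 6)*(t - 2)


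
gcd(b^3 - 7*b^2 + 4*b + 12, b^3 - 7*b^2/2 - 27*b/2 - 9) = b^2 - 5*b - 6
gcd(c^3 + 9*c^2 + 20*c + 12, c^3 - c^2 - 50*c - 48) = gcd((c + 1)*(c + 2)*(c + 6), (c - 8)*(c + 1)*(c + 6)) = c^2 + 7*c + 6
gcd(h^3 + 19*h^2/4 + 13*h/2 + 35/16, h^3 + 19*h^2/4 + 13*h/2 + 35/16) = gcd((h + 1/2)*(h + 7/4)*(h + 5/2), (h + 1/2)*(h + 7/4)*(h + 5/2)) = h^3 + 19*h^2/4 + 13*h/2 + 35/16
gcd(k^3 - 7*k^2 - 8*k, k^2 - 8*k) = k^2 - 8*k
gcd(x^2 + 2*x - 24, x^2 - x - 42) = x + 6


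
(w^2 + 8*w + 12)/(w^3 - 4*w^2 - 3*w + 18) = (w + 6)/(w^2 - 6*w + 9)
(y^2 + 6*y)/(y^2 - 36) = y/(y - 6)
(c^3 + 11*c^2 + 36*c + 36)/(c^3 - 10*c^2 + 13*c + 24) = (c^3 + 11*c^2 + 36*c + 36)/(c^3 - 10*c^2 + 13*c + 24)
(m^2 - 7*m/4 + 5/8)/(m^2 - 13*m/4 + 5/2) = (m - 1/2)/(m - 2)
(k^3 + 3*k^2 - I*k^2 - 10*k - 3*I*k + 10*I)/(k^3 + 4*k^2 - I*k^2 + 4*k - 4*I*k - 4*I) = (k^2 + 3*k - 10)/(k^2 + 4*k + 4)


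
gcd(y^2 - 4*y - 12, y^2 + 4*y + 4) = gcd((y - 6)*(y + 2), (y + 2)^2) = y + 2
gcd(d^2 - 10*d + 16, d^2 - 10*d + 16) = d^2 - 10*d + 16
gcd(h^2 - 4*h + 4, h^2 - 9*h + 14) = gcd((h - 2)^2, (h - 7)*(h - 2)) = h - 2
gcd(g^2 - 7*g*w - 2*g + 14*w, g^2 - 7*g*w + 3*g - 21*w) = -g + 7*w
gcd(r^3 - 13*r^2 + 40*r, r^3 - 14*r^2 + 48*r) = r^2 - 8*r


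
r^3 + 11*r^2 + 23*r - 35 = (r - 1)*(r + 5)*(r + 7)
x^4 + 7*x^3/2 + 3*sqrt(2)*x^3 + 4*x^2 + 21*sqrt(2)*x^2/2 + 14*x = x*(x + 7/2)*(x + sqrt(2))*(x + 2*sqrt(2))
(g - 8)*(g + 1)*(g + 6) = g^3 - g^2 - 50*g - 48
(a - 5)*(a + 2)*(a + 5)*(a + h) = a^4 + a^3*h + 2*a^3 + 2*a^2*h - 25*a^2 - 25*a*h - 50*a - 50*h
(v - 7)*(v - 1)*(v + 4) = v^3 - 4*v^2 - 25*v + 28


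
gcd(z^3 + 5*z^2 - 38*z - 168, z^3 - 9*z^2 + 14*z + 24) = z - 6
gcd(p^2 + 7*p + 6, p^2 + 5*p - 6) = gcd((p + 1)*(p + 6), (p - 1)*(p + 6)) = p + 6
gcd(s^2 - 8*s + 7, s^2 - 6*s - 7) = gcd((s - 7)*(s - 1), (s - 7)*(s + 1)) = s - 7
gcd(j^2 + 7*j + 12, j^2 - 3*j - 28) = j + 4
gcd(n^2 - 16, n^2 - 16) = n^2 - 16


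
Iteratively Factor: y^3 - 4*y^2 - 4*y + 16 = (y + 2)*(y^2 - 6*y + 8) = (y - 4)*(y + 2)*(y - 2)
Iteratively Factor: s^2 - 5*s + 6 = (s - 2)*(s - 3)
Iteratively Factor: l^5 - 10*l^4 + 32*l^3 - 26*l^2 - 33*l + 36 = (l - 4)*(l^4 - 6*l^3 + 8*l^2 + 6*l - 9) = (l - 4)*(l + 1)*(l^3 - 7*l^2 + 15*l - 9) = (l - 4)*(l - 1)*(l + 1)*(l^2 - 6*l + 9) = (l - 4)*(l - 3)*(l - 1)*(l + 1)*(l - 3)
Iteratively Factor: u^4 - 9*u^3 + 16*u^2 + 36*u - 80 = (u - 5)*(u^3 - 4*u^2 - 4*u + 16) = (u - 5)*(u + 2)*(u^2 - 6*u + 8) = (u - 5)*(u - 2)*(u + 2)*(u - 4)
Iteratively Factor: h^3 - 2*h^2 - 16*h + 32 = (h - 2)*(h^2 - 16) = (h - 2)*(h + 4)*(h - 4)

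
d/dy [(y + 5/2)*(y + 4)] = 2*y + 13/2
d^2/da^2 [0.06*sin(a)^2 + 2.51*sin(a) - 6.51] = -2.51*sin(a) + 0.12*cos(2*a)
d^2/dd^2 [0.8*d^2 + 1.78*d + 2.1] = 1.60000000000000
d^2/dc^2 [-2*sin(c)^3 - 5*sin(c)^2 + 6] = 18*sin(c)^3 + 20*sin(c)^2 - 12*sin(c) - 10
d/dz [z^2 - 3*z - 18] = 2*z - 3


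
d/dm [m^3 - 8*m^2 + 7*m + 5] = 3*m^2 - 16*m + 7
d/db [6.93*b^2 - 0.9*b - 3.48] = 13.86*b - 0.9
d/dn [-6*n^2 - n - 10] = -12*n - 1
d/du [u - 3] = 1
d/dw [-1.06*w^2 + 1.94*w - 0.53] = 1.94 - 2.12*w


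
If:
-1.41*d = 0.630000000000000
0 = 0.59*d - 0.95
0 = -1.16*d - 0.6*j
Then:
No Solution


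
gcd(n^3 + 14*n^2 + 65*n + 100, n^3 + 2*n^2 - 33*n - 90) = n + 5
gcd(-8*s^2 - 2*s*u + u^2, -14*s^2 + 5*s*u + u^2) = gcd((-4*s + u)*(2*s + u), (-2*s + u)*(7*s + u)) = 1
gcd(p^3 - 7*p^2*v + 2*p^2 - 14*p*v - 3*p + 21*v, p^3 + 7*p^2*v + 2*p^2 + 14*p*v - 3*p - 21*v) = p^2 + 2*p - 3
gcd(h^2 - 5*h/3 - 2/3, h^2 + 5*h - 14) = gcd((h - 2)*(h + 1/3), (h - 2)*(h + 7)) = h - 2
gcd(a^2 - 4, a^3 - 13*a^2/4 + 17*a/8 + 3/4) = a - 2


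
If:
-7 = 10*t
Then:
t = -7/10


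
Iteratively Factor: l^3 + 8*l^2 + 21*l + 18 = (l + 3)*(l^2 + 5*l + 6) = (l + 2)*(l + 3)*(l + 3)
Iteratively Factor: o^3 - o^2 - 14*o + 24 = (o - 3)*(o^2 + 2*o - 8) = (o - 3)*(o - 2)*(o + 4)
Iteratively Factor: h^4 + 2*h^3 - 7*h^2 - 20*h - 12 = (h + 2)*(h^3 - 7*h - 6) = (h - 3)*(h + 2)*(h^2 + 3*h + 2) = (h - 3)*(h + 2)^2*(h + 1)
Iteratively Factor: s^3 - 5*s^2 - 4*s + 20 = (s - 2)*(s^2 - 3*s - 10) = (s - 5)*(s - 2)*(s + 2)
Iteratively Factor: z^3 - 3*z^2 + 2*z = (z - 1)*(z^2 - 2*z) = z*(z - 1)*(z - 2)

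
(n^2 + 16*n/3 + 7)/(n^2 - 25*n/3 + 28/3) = (3*n^2 + 16*n + 21)/(3*n^2 - 25*n + 28)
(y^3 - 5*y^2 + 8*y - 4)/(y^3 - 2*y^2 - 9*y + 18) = (y^2 - 3*y + 2)/(y^2 - 9)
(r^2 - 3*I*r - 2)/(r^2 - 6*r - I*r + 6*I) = (r - 2*I)/(r - 6)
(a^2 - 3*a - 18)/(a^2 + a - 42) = (a + 3)/(a + 7)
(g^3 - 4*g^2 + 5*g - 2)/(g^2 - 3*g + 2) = g - 1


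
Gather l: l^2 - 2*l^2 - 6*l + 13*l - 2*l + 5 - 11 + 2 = -l^2 + 5*l - 4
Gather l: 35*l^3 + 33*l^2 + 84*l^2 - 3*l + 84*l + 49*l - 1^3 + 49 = 35*l^3 + 117*l^2 + 130*l + 48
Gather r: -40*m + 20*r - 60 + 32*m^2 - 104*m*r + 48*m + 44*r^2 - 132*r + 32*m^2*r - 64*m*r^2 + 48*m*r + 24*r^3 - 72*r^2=32*m^2 + 8*m + 24*r^3 + r^2*(-64*m - 28) + r*(32*m^2 - 56*m - 112) - 60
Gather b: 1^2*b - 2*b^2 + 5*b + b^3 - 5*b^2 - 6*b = b^3 - 7*b^2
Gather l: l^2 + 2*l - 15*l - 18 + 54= l^2 - 13*l + 36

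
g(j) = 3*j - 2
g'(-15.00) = 3.00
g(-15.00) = -47.00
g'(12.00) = 3.00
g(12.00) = 34.00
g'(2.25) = 3.00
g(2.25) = 4.75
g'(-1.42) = 3.00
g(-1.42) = -6.26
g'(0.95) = 3.00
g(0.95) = 0.85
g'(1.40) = 3.00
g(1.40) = 2.20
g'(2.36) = 3.00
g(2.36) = 5.08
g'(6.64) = 3.00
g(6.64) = 17.92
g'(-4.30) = 3.00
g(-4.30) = -14.90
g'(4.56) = 3.00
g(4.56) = 11.68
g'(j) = 3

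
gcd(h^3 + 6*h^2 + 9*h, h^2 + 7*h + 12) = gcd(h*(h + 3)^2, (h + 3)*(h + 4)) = h + 3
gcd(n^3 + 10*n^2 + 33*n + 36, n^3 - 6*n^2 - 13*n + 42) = n + 3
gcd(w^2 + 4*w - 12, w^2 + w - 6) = w - 2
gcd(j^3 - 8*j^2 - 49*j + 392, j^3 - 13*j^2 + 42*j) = j - 7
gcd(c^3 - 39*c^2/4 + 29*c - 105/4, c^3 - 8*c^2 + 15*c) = c^2 - 8*c + 15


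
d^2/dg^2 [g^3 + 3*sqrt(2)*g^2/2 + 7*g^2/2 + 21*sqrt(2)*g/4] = 6*g + 3*sqrt(2) + 7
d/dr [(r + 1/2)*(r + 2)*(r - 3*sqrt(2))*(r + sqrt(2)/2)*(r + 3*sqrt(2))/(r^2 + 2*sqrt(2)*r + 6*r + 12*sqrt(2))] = (12*r^6 + 36*sqrt(2)*r^5 + 116*r^5 + 136*r^4 + 341*sqrt(2)*r^4 - 584*r^3 + 268*sqrt(2)*r^3 - 2922*sqrt(2)*r^2 - 784*r^2 - 4248*sqrt(2)*r - 1632*r - 2016 - 648*sqrt(2))/(4*(r^4 + 4*sqrt(2)*r^3 + 12*r^3 + 44*r^2 + 48*sqrt(2)*r^2 + 96*r + 144*sqrt(2)*r + 288))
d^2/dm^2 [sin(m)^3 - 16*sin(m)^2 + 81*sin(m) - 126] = -9*sin(m)^3 + 64*sin(m)^2 - 75*sin(m) - 32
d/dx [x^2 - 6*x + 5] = 2*x - 6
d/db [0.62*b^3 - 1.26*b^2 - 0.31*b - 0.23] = 1.86*b^2 - 2.52*b - 0.31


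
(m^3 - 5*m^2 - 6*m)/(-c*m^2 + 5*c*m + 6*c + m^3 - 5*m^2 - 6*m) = -m/(c - m)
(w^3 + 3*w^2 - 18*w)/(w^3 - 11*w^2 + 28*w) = (w^2 + 3*w - 18)/(w^2 - 11*w + 28)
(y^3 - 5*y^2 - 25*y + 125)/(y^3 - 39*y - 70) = (y^2 - 10*y + 25)/(y^2 - 5*y - 14)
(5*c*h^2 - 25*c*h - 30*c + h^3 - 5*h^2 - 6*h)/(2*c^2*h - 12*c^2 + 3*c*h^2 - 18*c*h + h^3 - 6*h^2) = (5*c*h + 5*c + h^2 + h)/(2*c^2 + 3*c*h + h^2)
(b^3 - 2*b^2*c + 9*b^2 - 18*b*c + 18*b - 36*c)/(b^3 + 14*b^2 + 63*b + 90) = (b - 2*c)/(b + 5)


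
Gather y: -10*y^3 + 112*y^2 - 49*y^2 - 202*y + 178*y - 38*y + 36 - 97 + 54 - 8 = -10*y^3 + 63*y^2 - 62*y - 15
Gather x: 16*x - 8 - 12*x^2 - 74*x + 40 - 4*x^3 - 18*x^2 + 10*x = -4*x^3 - 30*x^2 - 48*x + 32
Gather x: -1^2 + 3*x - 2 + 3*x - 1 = 6*x - 4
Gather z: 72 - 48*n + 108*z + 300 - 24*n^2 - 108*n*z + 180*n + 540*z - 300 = -24*n^2 + 132*n + z*(648 - 108*n) + 72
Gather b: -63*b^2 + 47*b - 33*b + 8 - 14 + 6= -63*b^2 + 14*b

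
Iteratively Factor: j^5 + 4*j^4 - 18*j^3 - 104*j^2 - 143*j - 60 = (j - 5)*(j^4 + 9*j^3 + 27*j^2 + 31*j + 12) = (j - 5)*(j + 1)*(j^3 + 8*j^2 + 19*j + 12) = (j - 5)*(j + 1)^2*(j^2 + 7*j + 12) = (j - 5)*(j + 1)^2*(j + 4)*(j + 3)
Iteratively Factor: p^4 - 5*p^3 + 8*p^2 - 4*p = (p - 2)*(p^3 - 3*p^2 + 2*p) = p*(p - 2)*(p^2 - 3*p + 2) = p*(p - 2)*(p - 1)*(p - 2)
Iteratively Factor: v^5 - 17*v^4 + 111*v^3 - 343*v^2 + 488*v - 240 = (v - 1)*(v^4 - 16*v^3 + 95*v^2 - 248*v + 240) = (v - 3)*(v - 1)*(v^3 - 13*v^2 + 56*v - 80) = (v - 5)*(v - 3)*(v - 1)*(v^2 - 8*v + 16) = (v - 5)*(v - 4)*(v - 3)*(v - 1)*(v - 4)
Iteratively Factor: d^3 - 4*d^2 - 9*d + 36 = (d + 3)*(d^2 - 7*d + 12) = (d - 4)*(d + 3)*(d - 3)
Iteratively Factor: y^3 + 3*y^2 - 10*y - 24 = (y + 4)*(y^2 - y - 6) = (y - 3)*(y + 4)*(y + 2)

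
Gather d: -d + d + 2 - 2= 0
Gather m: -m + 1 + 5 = 6 - m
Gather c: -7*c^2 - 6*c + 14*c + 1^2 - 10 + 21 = -7*c^2 + 8*c + 12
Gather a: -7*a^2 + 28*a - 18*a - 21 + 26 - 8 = -7*a^2 + 10*a - 3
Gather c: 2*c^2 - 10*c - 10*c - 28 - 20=2*c^2 - 20*c - 48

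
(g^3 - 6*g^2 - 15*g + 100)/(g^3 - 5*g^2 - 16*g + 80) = (g - 5)/(g - 4)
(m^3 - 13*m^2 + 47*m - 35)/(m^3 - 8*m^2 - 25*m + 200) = (m^2 - 8*m + 7)/(m^2 - 3*m - 40)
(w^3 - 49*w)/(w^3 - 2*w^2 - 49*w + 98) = w/(w - 2)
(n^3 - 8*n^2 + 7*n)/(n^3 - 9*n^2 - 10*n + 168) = n*(n - 1)/(n^2 - 2*n - 24)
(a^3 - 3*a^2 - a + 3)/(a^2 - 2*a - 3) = a - 1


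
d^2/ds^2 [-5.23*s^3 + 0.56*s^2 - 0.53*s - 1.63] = 1.12 - 31.38*s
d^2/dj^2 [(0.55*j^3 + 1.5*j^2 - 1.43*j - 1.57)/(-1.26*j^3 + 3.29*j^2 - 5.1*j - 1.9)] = (-1.77635683940025e-15*j^7 - 9.32274*j^6 + 34.827408*j^5 + 67.977252*j^4 - 127.103982*j^3 + 33.178902*j^2 - 138.88908*j + 62.75614)/(2.000376*j^9 - 15.669612*j^8 + 65.205378*j^7 - 153.411209*j^6 + 216.66897*j^5 - 121.76493*j^4 - 44.9838*j^3 + 112.6263*j^2 + 55.233*j + 6.859)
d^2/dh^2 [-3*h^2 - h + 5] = -6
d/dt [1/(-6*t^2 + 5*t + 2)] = (12*t - 5)/(-6*t^2 + 5*t + 2)^2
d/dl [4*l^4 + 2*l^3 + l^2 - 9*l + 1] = 16*l^3 + 6*l^2 + 2*l - 9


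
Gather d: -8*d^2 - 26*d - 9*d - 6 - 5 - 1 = -8*d^2 - 35*d - 12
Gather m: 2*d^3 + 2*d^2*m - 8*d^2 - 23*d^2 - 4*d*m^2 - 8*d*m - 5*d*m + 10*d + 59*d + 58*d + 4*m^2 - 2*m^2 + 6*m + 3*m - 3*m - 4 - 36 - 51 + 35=2*d^3 - 31*d^2 + 127*d + m^2*(2 - 4*d) + m*(2*d^2 - 13*d + 6) - 56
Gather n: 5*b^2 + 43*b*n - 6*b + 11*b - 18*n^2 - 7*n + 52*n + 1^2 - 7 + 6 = 5*b^2 + 5*b - 18*n^2 + n*(43*b + 45)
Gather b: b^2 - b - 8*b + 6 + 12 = b^2 - 9*b + 18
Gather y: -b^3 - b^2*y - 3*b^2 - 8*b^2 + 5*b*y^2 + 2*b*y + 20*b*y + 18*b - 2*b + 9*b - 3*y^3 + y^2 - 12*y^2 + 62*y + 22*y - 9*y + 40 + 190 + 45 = -b^3 - 11*b^2 + 25*b - 3*y^3 + y^2*(5*b - 11) + y*(-b^2 + 22*b + 75) + 275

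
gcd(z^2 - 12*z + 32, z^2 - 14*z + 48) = z - 8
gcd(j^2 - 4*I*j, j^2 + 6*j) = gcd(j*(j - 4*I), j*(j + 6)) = j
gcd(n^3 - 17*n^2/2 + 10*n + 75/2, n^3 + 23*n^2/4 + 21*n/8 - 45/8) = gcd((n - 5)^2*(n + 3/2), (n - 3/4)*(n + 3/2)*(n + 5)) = n + 3/2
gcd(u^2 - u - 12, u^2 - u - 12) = u^2 - u - 12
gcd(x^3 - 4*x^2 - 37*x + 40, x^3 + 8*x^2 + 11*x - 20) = x^2 + 4*x - 5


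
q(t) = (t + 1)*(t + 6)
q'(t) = 2*t + 7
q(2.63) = 31.33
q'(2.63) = 12.26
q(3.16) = 38.11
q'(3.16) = 13.32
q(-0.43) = 3.17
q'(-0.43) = 6.14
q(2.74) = 32.69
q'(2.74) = 12.48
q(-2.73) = -5.66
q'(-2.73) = 1.54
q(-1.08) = -0.39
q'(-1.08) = 4.84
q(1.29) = 16.69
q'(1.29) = 9.58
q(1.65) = 20.27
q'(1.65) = 10.30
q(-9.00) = 24.00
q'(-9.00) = -11.00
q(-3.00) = -6.00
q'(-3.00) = 1.00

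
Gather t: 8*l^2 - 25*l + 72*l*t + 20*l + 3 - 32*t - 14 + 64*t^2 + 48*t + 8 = 8*l^2 - 5*l + 64*t^2 + t*(72*l + 16) - 3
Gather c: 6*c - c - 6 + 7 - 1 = 5*c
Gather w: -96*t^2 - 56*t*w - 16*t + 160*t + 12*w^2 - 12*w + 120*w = -96*t^2 + 144*t + 12*w^2 + w*(108 - 56*t)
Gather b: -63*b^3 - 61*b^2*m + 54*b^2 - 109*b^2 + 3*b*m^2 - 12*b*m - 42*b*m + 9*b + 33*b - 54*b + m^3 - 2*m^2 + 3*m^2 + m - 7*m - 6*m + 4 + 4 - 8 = -63*b^3 + b^2*(-61*m - 55) + b*(3*m^2 - 54*m - 12) + m^3 + m^2 - 12*m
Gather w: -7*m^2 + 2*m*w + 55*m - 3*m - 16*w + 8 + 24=-7*m^2 + 52*m + w*(2*m - 16) + 32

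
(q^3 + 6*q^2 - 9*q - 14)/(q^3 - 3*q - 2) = (q + 7)/(q + 1)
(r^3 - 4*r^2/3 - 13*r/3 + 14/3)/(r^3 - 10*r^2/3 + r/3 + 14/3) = (r^2 + r - 2)/(r^2 - r - 2)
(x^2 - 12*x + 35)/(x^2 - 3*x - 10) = (x - 7)/(x + 2)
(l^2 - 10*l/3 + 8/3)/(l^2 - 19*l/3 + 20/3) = (l - 2)/(l - 5)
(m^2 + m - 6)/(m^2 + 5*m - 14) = (m + 3)/(m + 7)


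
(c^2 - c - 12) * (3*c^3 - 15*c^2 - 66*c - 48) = 3*c^5 - 18*c^4 - 87*c^3 + 198*c^2 + 840*c + 576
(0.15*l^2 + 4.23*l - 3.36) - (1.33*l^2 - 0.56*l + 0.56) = -1.18*l^2 + 4.79*l - 3.92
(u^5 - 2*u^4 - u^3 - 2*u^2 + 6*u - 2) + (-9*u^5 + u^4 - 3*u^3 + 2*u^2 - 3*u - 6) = -8*u^5 - u^4 - 4*u^3 + 3*u - 8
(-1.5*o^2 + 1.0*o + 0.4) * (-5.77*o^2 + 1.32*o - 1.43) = 8.655*o^4 - 7.75*o^3 + 1.157*o^2 - 0.902*o - 0.572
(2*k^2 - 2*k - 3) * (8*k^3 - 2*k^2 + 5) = 16*k^5 - 20*k^4 - 20*k^3 + 16*k^2 - 10*k - 15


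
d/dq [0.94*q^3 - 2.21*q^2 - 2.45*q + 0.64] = 2.82*q^2 - 4.42*q - 2.45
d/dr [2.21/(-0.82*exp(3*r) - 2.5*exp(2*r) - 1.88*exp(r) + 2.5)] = (5.4366*exp(2*r) + 11.05*exp(r) + 4.1548)*exp(r)/(0.82*exp(3*r) + 2.5*exp(2*r) + 1.88*exp(r) - 2.5)^2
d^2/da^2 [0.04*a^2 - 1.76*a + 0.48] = 0.0800000000000000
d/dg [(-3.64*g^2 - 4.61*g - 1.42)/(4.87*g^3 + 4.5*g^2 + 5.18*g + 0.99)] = (17.7268*g^4 + 44.9014*g^3 + 22.636*g^2 + 5.5728*g + 2.7917)/(23.7169*g^6 + 43.83*g^5 + 70.7032*g^4 + 56.2626*g^3 + 35.7424*g^2 + 10.2564*g + 0.9801)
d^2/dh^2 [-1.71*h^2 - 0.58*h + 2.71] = -3.42000000000000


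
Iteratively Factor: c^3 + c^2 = (c)*(c^2 + c) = c^2*(c + 1)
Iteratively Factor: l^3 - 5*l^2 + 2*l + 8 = (l - 2)*(l^2 - 3*l - 4) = (l - 2)*(l + 1)*(l - 4)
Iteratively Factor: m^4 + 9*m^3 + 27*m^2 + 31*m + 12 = (m + 4)*(m^3 + 5*m^2 + 7*m + 3) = (m + 3)*(m + 4)*(m^2 + 2*m + 1) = (m + 1)*(m + 3)*(m + 4)*(m + 1)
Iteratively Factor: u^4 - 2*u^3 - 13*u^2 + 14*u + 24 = (u - 4)*(u^3 + 2*u^2 - 5*u - 6) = (u - 4)*(u - 2)*(u^2 + 4*u + 3) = (u - 4)*(u - 2)*(u + 1)*(u + 3)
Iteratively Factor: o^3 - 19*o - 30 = (o + 2)*(o^2 - 2*o - 15) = (o - 5)*(o + 2)*(o + 3)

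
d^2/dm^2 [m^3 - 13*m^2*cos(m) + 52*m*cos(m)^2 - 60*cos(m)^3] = 13*m^2*cos(m) + 52*m*sin(m) - 104*m*cos(2*m) + 6*m - 104*sin(2*m) + 19*cos(m) + 135*cos(3*m)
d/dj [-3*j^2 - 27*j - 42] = -6*j - 27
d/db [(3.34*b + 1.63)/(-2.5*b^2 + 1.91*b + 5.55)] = (8.35*b^2 + 8.15*b + 15.4237)/(6.25*b^4 - 9.55*b^3 - 24.1019*b^2 + 21.201*b + 30.8025)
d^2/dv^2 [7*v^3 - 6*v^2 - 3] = 42*v - 12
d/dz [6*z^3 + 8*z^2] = 2*z*(9*z + 8)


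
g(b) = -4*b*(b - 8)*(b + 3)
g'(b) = -4*b*(b - 8) - 4*b*(b + 3) - 4*(b - 8)*(b + 3)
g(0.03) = 2.90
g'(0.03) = 97.19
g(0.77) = 83.95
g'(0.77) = 119.69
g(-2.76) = -28.51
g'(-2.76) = -105.81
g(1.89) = 225.88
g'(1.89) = 128.73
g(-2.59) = -44.98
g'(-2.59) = -88.10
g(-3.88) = 162.25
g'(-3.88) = -239.85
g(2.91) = 350.15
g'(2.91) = 110.78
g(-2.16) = -73.74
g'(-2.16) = -46.39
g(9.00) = -432.00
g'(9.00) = -516.00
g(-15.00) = 16560.00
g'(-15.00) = -3204.00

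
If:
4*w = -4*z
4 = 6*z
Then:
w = -2/3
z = 2/3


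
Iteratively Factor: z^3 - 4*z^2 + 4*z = (z - 2)*(z^2 - 2*z) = (z - 2)^2*(z)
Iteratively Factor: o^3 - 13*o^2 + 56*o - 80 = (o - 4)*(o^2 - 9*o + 20) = (o - 5)*(o - 4)*(o - 4)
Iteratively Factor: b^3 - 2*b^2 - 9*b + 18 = (b - 3)*(b^2 + b - 6) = (b - 3)*(b - 2)*(b + 3)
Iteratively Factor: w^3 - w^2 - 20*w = (w)*(w^2 - w - 20) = w*(w + 4)*(w - 5)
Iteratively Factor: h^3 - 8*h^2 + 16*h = (h - 4)*(h^2 - 4*h) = h*(h - 4)*(h - 4)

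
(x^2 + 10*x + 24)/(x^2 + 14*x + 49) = (x^2 + 10*x + 24)/(x^2 + 14*x + 49)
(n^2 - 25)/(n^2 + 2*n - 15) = (n - 5)/(n - 3)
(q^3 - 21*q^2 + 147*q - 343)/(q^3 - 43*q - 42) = (q^2 - 14*q + 49)/(q^2 + 7*q + 6)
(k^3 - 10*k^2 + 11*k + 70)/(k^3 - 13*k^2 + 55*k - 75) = (k^2 - 5*k - 14)/(k^2 - 8*k + 15)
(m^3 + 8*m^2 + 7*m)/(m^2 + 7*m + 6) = m*(m + 7)/(m + 6)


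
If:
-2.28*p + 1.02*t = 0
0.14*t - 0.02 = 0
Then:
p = 0.06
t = 0.14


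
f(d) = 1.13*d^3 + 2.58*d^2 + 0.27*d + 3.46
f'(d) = 3.39*d^2 + 5.16*d + 0.27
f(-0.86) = 4.42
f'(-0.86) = -1.66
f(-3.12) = -6.59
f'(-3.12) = 17.17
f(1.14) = 8.79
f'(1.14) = 10.56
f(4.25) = 137.95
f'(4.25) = 83.43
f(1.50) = 13.48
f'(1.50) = 15.64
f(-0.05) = 3.45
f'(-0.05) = 0.02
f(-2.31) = 2.67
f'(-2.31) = 6.44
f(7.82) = 703.72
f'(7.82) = 247.93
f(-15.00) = -3233.84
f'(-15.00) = 685.62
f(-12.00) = -1580.90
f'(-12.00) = 426.51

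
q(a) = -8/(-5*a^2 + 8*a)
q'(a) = -8*(10*a - 8)/(-5*a^2 + 8*a)^2 = 16*(4 - 5*a)/(a^2*(5*a - 8)^2)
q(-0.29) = 2.92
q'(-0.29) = 11.61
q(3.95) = 0.17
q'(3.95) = -0.12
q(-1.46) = 0.36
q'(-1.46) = 0.36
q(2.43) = 0.79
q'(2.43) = -1.28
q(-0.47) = 1.64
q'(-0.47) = 4.29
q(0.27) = -4.46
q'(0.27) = 13.15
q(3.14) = 0.33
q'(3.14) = -0.32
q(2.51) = 0.70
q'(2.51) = -1.05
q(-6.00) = 0.04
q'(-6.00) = 0.01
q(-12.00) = 0.01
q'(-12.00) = 0.00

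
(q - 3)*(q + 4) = q^2 + q - 12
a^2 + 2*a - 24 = (a - 4)*(a + 6)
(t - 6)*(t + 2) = t^2 - 4*t - 12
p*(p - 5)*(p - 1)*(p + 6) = p^4 - 31*p^2 + 30*p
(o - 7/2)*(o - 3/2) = o^2 - 5*o + 21/4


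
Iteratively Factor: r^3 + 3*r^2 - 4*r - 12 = (r + 3)*(r^2 - 4) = (r + 2)*(r + 3)*(r - 2)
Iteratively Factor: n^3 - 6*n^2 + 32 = (n - 4)*(n^2 - 2*n - 8) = (n - 4)*(n + 2)*(n - 4)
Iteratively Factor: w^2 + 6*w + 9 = (w + 3)*(w + 3)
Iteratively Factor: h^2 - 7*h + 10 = (h - 2)*(h - 5)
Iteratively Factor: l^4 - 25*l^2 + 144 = (l + 4)*(l^3 - 4*l^2 - 9*l + 36) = (l - 4)*(l + 4)*(l^2 - 9) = (l - 4)*(l + 3)*(l + 4)*(l - 3)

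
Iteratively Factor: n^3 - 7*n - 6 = (n + 1)*(n^2 - n - 6) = (n - 3)*(n + 1)*(n + 2)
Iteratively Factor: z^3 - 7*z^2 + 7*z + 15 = (z - 5)*(z^2 - 2*z - 3) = (z - 5)*(z - 3)*(z + 1)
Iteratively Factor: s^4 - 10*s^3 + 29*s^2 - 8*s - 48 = (s - 4)*(s^3 - 6*s^2 + 5*s + 12) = (s - 4)*(s + 1)*(s^2 - 7*s + 12) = (s - 4)^2*(s + 1)*(s - 3)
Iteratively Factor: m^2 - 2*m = (m - 2)*(m)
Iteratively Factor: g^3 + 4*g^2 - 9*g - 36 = (g - 3)*(g^2 + 7*g + 12) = (g - 3)*(g + 3)*(g + 4)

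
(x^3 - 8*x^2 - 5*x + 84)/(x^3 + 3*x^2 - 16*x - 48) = (x - 7)/(x + 4)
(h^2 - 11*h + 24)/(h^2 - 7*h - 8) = (h - 3)/(h + 1)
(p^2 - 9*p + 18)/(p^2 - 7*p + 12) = (p - 6)/(p - 4)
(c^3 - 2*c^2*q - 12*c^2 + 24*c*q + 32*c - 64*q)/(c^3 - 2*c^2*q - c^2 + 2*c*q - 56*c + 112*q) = (c - 4)/(c + 7)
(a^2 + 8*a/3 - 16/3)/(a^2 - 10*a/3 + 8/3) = (a + 4)/(a - 2)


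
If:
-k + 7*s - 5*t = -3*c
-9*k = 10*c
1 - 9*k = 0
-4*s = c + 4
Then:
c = -1/10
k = 1/9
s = -39/40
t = -521/360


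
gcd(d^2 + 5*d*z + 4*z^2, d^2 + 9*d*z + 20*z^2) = d + 4*z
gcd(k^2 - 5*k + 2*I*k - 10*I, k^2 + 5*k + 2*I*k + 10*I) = k + 2*I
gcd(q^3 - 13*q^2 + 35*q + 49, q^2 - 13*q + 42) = q - 7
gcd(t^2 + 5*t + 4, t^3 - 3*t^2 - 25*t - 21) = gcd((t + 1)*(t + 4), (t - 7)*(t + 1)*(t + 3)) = t + 1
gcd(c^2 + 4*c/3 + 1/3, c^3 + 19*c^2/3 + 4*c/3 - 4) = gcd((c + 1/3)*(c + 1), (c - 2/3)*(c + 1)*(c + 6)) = c + 1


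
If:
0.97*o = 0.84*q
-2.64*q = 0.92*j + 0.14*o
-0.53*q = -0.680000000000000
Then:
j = -3.85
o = 1.11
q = 1.28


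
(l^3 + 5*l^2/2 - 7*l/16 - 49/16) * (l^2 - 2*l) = l^5 + l^4/2 - 87*l^3/16 - 35*l^2/16 + 49*l/8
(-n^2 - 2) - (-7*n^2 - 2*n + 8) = 6*n^2 + 2*n - 10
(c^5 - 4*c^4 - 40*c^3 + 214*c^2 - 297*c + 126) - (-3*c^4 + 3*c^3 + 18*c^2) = c^5 - c^4 - 43*c^3 + 196*c^2 - 297*c + 126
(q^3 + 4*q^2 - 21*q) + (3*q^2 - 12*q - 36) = q^3 + 7*q^2 - 33*q - 36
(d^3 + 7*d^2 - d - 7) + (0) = d^3 + 7*d^2 - d - 7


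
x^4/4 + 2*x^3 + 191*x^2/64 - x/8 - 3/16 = (x/4 + 1/2)*(x - 1/4)*(x + 1/4)*(x + 6)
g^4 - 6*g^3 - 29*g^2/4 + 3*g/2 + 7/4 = (g - 7)*(g - 1/2)*(g + 1/2)*(g + 1)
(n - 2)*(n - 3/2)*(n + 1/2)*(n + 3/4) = n^4 - 9*n^3/4 - n^2 + 39*n/16 + 9/8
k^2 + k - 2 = (k - 1)*(k + 2)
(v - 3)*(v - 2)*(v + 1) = v^3 - 4*v^2 + v + 6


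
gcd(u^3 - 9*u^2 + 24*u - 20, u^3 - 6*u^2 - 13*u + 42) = u - 2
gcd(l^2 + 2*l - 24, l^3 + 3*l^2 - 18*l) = l + 6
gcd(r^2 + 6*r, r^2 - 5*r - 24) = 1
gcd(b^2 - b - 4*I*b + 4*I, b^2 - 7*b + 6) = b - 1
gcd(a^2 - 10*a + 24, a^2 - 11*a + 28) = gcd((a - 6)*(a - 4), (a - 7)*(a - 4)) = a - 4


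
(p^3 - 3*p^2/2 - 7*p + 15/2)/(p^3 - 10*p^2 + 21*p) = (2*p^2 + 3*p - 5)/(2*p*(p - 7))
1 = 1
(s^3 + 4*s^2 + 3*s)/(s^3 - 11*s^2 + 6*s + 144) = s*(s + 1)/(s^2 - 14*s + 48)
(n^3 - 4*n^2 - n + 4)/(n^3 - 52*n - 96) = (-n^3 + 4*n^2 + n - 4)/(-n^3 + 52*n + 96)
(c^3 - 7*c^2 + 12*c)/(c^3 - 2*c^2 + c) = (c^2 - 7*c + 12)/(c^2 - 2*c + 1)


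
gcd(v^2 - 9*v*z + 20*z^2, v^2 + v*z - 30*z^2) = -v + 5*z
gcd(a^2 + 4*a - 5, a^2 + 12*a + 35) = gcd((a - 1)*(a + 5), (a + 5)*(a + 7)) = a + 5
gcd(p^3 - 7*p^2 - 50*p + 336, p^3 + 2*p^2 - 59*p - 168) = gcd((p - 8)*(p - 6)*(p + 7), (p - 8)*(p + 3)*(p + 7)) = p^2 - p - 56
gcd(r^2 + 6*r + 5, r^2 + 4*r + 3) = r + 1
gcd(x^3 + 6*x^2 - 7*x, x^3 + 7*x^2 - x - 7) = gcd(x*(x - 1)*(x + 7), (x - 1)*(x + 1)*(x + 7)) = x^2 + 6*x - 7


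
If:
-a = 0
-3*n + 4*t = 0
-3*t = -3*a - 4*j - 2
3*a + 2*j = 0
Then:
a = 0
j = 0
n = 8/9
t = 2/3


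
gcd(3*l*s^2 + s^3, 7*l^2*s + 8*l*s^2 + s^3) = s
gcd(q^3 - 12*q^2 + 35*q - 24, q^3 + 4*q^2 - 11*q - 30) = q - 3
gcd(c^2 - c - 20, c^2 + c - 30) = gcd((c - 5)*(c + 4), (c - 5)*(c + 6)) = c - 5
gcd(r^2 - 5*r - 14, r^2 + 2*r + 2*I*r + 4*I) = r + 2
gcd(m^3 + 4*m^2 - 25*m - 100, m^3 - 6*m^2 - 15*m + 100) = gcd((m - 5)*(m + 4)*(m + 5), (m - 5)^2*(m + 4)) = m^2 - m - 20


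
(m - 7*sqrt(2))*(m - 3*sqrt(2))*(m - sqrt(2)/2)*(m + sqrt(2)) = m^4 - 19*sqrt(2)*m^3/2 + 31*m^2 + 31*sqrt(2)*m - 42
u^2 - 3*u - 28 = (u - 7)*(u + 4)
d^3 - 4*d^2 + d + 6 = (d - 3)*(d - 2)*(d + 1)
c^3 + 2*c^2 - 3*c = c*(c - 1)*(c + 3)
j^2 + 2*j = j*(j + 2)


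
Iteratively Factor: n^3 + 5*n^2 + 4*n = (n + 1)*(n^2 + 4*n) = (n + 1)*(n + 4)*(n)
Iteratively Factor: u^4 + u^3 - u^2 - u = (u + 1)*(u^3 - u) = (u - 1)*(u + 1)*(u^2 + u) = (u - 1)*(u + 1)^2*(u)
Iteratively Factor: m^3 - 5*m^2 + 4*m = (m)*(m^2 - 5*m + 4) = m*(m - 4)*(m - 1)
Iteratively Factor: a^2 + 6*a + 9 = (a + 3)*(a + 3)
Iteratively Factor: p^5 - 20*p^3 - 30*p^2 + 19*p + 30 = (p + 3)*(p^4 - 3*p^3 - 11*p^2 + 3*p + 10) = (p + 2)*(p + 3)*(p^3 - 5*p^2 - p + 5) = (p - 1)*(p + 2)*(p + 3)*(p^2 - 4*p - 5) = (p - 5)*(p - 1)*(p + 2)*(p + 3)*(p + 1)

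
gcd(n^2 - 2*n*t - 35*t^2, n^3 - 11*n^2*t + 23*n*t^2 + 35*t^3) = -n + 7*t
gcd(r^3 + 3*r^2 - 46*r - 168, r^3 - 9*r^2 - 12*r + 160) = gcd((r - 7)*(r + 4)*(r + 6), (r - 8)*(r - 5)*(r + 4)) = r + 4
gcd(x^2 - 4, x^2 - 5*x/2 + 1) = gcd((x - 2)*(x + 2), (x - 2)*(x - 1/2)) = x - 2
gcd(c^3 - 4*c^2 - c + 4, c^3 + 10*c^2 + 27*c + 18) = c + 1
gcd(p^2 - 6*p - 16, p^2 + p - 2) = p + 2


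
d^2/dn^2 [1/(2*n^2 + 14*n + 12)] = (-n^2 - 7*n + (2*n + 7)^2 - 6)/(n^2 + 7*n + 6)^3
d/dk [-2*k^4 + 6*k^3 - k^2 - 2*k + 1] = -8*k^3 + 18*k^2 - 2*k - 2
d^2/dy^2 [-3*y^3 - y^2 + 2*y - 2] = -18*y - 2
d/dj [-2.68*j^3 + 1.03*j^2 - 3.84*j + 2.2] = -8.04*j^2 + 2.06*j - 3.84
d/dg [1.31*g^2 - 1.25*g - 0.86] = 2.62*g - 1.25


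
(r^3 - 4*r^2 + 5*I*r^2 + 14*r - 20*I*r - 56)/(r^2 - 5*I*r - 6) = (r^2 + r*(-4 + 7*I) - 28*I)/(r - 3*I)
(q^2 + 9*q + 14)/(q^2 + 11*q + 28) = (q + 2)/(q + 4)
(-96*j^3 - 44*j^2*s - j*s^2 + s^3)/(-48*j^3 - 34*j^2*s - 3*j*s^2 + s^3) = (4*j + s)/(2*j + s)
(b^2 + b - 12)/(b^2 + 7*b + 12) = (b - 3)/(b + 3)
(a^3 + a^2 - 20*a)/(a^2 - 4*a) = a + 5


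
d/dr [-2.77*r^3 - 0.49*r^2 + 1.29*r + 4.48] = -8.31*r^2 - 0.98*r + 1.29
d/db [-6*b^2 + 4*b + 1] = 4 - 12*b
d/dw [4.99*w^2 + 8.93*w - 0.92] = 9.98*w + 8.93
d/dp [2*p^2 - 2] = 4*p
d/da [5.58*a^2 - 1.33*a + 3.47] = 11.16*a - 1.33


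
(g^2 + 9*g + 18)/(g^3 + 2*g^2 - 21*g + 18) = (g + 3)/(g^2 - 4*g + 3)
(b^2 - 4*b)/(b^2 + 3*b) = (b - 4)/(b + 3)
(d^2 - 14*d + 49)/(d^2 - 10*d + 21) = (d - 7)/(d - 3)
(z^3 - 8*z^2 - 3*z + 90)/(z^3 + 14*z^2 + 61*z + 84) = (z^2 - 11*z + 30)/(z^2 + 11*z + 28)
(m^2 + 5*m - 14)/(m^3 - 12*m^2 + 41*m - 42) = (m + 7)/(m^2 - 10*m + 21)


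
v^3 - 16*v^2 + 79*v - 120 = (v - 8)*(v - 5)*(v - 3)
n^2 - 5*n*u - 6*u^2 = (n - 6*u)*(n + u)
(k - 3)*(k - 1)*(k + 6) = k^3 + 2*k^2 - 21*k + 18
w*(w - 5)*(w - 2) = w^3 - 7*w^2 + 10*w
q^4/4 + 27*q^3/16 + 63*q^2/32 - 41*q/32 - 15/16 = (q/4 + 1/2)*(q - 3/4)*(q + 1/2)*(q + 5)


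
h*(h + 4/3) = h^2 + 4*h/3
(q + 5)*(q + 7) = q^2 + 12*q + 35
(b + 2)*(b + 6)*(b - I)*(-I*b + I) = -I*b^4 - b^3 - 7*I*b^3 - 7*b^2 - 4*I*b^2 - 4*b + 12*I*b + 12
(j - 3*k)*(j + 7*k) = j^2 + 4*j*k - 21*k^2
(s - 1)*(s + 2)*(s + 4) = s^3 + 5*s^2 + 2*s - 8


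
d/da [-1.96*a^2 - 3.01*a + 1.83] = -3.92*a - 3.01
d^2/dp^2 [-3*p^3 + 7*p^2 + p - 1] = 14 - 18*p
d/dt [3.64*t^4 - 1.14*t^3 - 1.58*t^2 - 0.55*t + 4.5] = 14.56*t^3 - 3.42*t^2 - 3.16*t - 0.55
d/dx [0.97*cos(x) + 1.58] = -0.97*sin(x)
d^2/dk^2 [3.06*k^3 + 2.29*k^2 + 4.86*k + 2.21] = 18.36*k + 4.58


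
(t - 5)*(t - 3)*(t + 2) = t^3 - 6*t^2 - t + 30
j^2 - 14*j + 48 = (j - 8)*(j - 6)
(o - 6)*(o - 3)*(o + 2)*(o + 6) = o^4 - o^3 - 42*o^2 + 36*o + 216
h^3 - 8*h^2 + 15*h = h*(h - 5)*(h - 3)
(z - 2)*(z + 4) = z^2 + 2*z - 8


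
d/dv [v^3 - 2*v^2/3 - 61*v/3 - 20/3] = 3*v^2 - 4*v/3 - 61/3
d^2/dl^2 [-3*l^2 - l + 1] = -6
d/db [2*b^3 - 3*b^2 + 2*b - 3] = 6*b^2 - 6*b + 2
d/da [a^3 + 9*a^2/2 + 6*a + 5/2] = 3*a^2 + 9*a + 6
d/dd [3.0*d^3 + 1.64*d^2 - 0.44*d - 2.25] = 9.0*d^2 + 3.28*d - 0.44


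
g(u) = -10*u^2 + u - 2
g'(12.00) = -239.00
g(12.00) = -1430.00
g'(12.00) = -239.00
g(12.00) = -1430.00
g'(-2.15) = 44.00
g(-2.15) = -50.38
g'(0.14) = -1.80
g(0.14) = -2.06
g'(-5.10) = 103.00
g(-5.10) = -267.20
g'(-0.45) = 10.00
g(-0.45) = -4.48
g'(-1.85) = 38.00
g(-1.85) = -38.08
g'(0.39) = -6.80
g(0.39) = -3.13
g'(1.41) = -27.20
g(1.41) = -20.47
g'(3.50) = -69.00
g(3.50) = -121.00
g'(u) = 1 - 20*u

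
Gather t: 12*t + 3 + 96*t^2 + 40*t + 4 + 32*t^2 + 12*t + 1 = 128*t^2 + 64*t + 8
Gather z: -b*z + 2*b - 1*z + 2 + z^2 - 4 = 2*b + z^2 + z*(-b - 1) - 2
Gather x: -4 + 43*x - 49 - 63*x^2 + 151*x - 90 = -63*x^2 + 194*x - 143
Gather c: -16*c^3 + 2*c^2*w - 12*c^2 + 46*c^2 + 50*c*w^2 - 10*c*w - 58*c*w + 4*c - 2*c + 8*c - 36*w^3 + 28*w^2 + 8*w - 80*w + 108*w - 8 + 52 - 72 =-16*c^3 + c^2*(2*w + 34) + c*(50*w^2 - 68*w + 10) - 36*w^3 + 28*w^2 + 36*w - 28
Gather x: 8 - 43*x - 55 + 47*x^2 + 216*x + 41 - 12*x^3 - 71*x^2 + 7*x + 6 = -12*x^3 - 24*x^2 + 180*x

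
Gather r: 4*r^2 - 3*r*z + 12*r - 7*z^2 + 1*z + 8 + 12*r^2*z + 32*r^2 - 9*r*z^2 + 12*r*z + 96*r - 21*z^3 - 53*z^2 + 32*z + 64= r^2*(12*z + 36) + r*(-9*z^2 + 9*z + 108) - 21*z^3 - 60*z^2 + 33*z + 72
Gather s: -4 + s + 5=s + 1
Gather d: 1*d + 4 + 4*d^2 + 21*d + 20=4*d^2 + 22*d + 24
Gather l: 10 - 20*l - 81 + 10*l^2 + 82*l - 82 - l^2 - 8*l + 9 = 9*l^2 + 54*l - 144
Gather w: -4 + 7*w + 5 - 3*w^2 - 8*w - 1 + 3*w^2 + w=0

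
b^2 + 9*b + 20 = (b + 4)*(b + 5)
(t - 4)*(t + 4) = t^2 - 16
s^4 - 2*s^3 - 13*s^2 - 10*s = s*(s - 5)*(s + 1)*(s + 2)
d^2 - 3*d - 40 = (d - 8)*(d + 5)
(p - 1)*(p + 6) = p^2 + 5*p - 6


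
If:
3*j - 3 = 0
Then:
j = 1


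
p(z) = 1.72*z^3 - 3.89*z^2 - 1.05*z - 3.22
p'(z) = 5.16*z^2 - 7.78*z - 1.05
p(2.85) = 2.01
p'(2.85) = 18.69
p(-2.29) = -41.87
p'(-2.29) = 43.83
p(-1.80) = -23.96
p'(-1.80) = 29.67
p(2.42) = -4.17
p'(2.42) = 10.34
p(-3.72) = -141.69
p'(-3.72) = 99.30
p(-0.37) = -3.45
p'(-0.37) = 2.54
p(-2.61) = -57.56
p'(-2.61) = 54.41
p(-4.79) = -276.47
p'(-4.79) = 154.61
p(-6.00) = -508.48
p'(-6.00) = 231.39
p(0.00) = -3.22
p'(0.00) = -1.05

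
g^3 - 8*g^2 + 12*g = g*(g - 6)*(g - 2)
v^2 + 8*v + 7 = (v + 1)*(v + 7)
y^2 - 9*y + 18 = (y - 6)*(y - 3)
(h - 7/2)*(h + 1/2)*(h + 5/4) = h^3 - 7*h^2/4 - 11*h/2 - 35/16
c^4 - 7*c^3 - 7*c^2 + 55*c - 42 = (c - 7)*(c - 2)*(c - 1)*(c + 3)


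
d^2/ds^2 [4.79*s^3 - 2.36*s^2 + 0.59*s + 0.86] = 28.74*s - 4.72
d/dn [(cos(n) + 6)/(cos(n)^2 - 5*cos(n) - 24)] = (cos(n)^2 + 12*cos(n) - 6)*sin(n)/(sin(n)^2 + 5*cos(n) + 23)^2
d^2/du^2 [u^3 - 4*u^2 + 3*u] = 6*u - 8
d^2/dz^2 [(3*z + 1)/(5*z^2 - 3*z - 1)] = 2*((4 - 45*z)*(-5*z^2 + 3*z + 1) - (3*z + 1)*(10*z - 3)^2)/(-5*z^2 + 3*z + 1)^3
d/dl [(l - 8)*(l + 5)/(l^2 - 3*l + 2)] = 42*(2*l - 3)/(l^4 - 6*l^3 + 13*l^2 - 12*l + 4)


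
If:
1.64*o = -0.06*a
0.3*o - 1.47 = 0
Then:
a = -133.93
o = 4.90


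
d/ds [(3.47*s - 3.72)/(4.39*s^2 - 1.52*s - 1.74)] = (-15.2333*s^2 + 32.6616*s - 11.6922)/(19.2721*s^4 - 13.3456*s^3 - 12.9668*s^2 + 5.2896*s + 3.0276)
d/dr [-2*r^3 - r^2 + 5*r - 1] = -6*r^2 - 2*r + 5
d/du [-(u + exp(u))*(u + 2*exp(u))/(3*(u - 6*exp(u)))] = (-9*u^2*exp(u) - u^2 - 4*u*exp(2*u) + 12*u*exp(u) + 12*exp(3*u) + 20*exp(2*u))/(3*(u^2 - 12*u*exp(u) + 36*exp(2*u)))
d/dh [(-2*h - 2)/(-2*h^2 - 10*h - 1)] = 2*(2*h^2 + 10*h - 2*(h + 1)*(2*h + 5) + 1)/(2*h^2 + 10*h + 1)^2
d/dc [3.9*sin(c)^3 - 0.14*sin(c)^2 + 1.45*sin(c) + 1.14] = (11.7*sin(c)^2 - 0.28*sin(c) + 1.45)*cos(c)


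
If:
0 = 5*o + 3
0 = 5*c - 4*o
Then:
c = -12/25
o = -3/5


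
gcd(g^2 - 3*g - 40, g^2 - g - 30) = g + 5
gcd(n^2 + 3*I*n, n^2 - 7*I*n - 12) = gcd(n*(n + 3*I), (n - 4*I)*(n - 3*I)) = 1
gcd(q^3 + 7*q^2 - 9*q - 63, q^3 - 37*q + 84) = q^2 + 4*q - 21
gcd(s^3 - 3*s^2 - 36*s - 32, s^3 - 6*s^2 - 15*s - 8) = s^2 - 7*s - 8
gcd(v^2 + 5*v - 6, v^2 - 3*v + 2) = v - 1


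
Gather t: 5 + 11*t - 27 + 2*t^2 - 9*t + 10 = 2*t^2 + 2*t - 12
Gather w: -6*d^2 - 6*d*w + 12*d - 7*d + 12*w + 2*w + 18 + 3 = -6*d^2 + 5*d + w*(14 - 6*d) + 21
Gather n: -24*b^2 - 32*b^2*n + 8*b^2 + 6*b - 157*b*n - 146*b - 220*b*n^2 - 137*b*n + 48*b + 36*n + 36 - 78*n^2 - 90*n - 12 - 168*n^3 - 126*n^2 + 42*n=-16*b^2 - 92*b - 168*n^3 + n^2*(-220*b - 204) + n*(-32*b^2 - 294*b - 12) + 24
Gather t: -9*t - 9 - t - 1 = -10*t - 10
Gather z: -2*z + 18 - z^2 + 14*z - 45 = -z^2 + 12*z - 27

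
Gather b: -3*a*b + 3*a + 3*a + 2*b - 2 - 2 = 6*a + b*(2 - 3*a) - 4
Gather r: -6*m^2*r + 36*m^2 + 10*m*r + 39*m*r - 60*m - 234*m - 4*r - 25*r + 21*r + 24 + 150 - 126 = 36*m^2 - 294*m + r*(-6*m^2 + 49*m - 8) + 48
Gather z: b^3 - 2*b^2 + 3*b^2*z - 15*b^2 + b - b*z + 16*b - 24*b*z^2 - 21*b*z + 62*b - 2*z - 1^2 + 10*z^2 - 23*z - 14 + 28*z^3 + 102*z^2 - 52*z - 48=b^3 - 17*b^2 + 79*b + 28*z^3 + z^2*(112 - 24*b) + z*(3*b^2 - 22*b - 77) - 63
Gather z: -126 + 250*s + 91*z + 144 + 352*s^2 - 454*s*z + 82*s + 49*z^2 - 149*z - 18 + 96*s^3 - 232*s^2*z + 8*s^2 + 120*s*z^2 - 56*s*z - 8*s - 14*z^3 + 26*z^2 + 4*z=96*s^3 + 360*s^2 + 324*s - 14*z^3 + z^2*(120*s + 75) + z*(-232*s^2 - 510*s - 54)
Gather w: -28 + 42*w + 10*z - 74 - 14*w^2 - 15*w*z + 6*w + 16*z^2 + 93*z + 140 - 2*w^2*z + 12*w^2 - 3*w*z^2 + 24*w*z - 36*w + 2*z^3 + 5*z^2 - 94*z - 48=w^2*(-2*z - 2) + w*(-3*z^2 + 9*z + 12) + 2*z^3 + 21*z^2 + 9*z - 10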